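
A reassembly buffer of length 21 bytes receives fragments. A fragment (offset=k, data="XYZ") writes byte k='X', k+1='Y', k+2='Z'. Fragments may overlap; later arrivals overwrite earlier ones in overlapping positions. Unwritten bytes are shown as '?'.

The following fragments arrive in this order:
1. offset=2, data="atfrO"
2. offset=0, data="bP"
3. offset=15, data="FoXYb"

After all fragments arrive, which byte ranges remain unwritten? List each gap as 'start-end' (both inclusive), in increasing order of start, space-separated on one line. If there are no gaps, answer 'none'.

Fragment 1: offset=2 len=5
Fragment 2: offset=0 len=2
Fragment 3: offset=15 len=5
Gaps: 7-14 20-20

Answer: 7-14 20-20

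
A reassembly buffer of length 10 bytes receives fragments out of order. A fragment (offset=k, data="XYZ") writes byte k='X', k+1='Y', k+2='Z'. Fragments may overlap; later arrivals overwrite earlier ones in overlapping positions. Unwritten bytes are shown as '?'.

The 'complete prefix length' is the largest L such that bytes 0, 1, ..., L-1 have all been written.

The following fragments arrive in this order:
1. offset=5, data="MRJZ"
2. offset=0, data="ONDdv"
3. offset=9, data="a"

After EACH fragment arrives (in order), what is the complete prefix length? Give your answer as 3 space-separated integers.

Fragment 1: offset=5 data="MRJZ" -> buffer=?????MRJZ? -> prefix_len=0
Fragment 2: offset=0 data="ONDdv" -> buffer=ONDdvMRJZ? -> prefix_len=9
Fragment 3: offset=9 data="a" -> buffer=ONDdvMRJZa -> prefix_len=10

Answer: 0 9 10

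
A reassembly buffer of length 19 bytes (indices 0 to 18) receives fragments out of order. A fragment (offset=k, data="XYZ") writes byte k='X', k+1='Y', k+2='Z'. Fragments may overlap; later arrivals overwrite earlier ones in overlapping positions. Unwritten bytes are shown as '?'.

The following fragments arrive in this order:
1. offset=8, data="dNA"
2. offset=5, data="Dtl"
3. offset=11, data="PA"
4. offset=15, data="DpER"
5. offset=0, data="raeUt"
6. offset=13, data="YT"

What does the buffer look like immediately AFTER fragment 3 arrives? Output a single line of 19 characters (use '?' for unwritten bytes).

Answer: ?????DtldNAPA??????

Derivation:
Fragment 1: offset=8 data="dNA" -> buffer=????????dNA????????
Fragment 2: offset=5 data="Dtl" -> buffer=?????DtldNA????????
Fragment 3: offset=11 data="PA" -> buffer=?????DtldNAPA??????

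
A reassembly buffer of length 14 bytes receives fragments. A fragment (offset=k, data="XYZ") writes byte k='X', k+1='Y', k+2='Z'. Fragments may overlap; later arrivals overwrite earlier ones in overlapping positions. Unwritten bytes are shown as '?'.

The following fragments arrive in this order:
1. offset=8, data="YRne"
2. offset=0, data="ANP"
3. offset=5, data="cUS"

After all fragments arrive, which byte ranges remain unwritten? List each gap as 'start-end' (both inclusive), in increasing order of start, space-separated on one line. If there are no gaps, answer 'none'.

Answer: 3-4 12-13

Derivation:
Fragment 1: offset=8 len=4
Fragment 2: offset=0 len=3
Fragment 3: offset=5 len=3
Gaps: 3-4 12-13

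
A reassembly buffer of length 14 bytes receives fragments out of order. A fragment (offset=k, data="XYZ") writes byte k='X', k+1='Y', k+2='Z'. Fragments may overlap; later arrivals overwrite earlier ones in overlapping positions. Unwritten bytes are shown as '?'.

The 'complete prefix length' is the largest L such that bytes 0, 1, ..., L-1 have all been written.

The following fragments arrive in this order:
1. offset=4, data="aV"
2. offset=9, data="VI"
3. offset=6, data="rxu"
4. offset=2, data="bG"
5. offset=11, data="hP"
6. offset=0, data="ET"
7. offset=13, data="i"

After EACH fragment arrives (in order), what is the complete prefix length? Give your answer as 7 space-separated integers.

Answer: 0 0 0 0 0 13 14

Derivation:
Fragment 1: offset=4 data="aV" -> buffer=????aV???????? -> prefix_len=0
Fragment 2: offset=9 data="VI" -> buffer=????aV???VI??? -> prefix_len=0
Fragment 3: offset=6 data="rxu" -> buffer=????aVrxuVI??? -> prefix_len=0
Fragment 4: offset=2 data="bG" -> buffer=??bGaVrxuVI??? -> prefix_len=0
Fragment 5: offset=11 data="hP" -> buffer=??bGaVrxuVIhP? -> prefix_len=0
Fragment 6: offset=0 data="ET" -> buffer=ETbGaVrxuVIhP? -> prefix_len=13
Fragment 7: offset=13 data="i" -> buffer=ETbGaVrxuVIhPi -> prefix_len=14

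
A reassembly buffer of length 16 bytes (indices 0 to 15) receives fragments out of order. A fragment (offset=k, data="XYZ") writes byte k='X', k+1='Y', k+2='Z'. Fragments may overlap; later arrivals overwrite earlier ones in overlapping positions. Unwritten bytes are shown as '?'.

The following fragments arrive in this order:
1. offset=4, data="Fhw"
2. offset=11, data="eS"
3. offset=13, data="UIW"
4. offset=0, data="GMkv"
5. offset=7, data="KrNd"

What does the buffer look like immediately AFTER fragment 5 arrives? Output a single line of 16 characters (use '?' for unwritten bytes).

Fragment 1: offset=4 data="Fhw" -> buffer=????Fhw?????????
Fragment 2: offset=11 data="eS" -> buffer=????Fhw????eS???
Fragment 3: offset=13 data="UIW" -> buffer=????Fhw????eSUIW
Fragment 4: offset=0 data="GMkv" -> buffer=GMkvFhw????eSUIW
Fragment 5: offset=7 data="KrNd" -> buffer=GMkvFhwKrNdeSUIW

Answer: GMkvFhwKrNdeSUIW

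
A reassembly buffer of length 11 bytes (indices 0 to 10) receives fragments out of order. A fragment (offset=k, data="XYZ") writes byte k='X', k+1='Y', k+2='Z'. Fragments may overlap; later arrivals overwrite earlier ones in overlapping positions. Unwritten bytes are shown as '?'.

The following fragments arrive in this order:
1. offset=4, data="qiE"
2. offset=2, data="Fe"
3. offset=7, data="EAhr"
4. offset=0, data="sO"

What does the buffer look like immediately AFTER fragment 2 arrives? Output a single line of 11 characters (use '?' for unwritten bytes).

Fragment 1: offset=4 data="qiE" -> buffer=????qiE????
Fragment 2: offset=2 data="Fe" -> buffer=??FeqiE????

Answer: ??FeqiE????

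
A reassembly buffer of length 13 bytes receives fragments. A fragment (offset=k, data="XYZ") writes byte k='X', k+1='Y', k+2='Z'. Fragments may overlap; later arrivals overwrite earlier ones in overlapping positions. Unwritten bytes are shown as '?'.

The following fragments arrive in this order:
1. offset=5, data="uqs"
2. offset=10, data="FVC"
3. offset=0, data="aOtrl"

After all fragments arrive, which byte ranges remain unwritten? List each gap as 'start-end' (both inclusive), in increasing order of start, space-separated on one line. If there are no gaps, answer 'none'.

Answer: 8-9

Derivation:
Fragment 1: offset=5 len=3
Fragment 2: offset=10 len=3
Fragment 3: offset=0 len=5
Gaps: 8-9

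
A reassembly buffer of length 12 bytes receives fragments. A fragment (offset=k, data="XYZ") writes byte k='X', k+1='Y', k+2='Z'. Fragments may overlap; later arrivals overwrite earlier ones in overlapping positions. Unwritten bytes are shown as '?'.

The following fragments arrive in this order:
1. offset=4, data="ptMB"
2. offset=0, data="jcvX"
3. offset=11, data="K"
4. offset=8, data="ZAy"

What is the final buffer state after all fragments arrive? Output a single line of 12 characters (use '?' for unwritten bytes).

Fragment 1: offset=4 data="ptMB" -> buffer=????ptMB????
Fragment 2: offset=0 data="jcvX" -> buffer=jcvXptMB????
Fragment 3: offset=11 data="K" -> buffer=jcvXptMB???K
Fragment 4: offset=8 data="ZAy" -> buffer=jcvXptMBZAyK

Answer: jcvXptMBZAyK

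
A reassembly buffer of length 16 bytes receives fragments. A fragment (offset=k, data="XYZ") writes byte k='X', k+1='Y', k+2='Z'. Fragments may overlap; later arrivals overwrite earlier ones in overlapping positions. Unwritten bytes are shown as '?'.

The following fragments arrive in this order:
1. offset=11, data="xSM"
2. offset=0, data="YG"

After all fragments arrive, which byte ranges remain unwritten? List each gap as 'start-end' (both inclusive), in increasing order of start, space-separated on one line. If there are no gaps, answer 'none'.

Fragment 1: offset=11 len=3
Fragment 2: offset=0 len=2
Gaps: 2-10 14-15

Answer: 2-10 14-15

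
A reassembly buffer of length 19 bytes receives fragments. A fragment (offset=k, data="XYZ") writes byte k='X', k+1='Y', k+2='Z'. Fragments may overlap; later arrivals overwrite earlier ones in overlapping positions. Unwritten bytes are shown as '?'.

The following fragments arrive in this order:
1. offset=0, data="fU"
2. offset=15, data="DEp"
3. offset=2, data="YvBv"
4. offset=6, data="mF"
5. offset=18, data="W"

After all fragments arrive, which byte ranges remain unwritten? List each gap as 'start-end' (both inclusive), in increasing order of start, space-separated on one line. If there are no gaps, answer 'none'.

Answer: 8-14

Derivation:
Fragment 1: offset=0 len=2
Fragment 2: offset=15 len=3
Fragment 3: offset=2 len=4
Fragment 4: offset=6 len=2
Fragment 5: offset=18 len=1
Gaps: 8-14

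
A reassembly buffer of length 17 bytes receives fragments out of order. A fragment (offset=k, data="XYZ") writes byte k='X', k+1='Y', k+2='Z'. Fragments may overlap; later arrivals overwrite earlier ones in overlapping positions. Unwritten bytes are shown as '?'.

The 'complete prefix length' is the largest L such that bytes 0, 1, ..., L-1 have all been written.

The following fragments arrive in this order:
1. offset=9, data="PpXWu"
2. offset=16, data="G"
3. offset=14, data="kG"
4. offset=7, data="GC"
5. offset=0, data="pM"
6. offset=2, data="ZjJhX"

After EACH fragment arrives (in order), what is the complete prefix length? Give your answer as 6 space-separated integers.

Answer: 0 0 0 0 2 17

Derivation:
Fragment 1: offset=9 data="PpXWu" -> buffer=?????????PpXWu??? -> prefix_len=0
Fragment 2: offset=16 data="G" -> buffer=?????????PpXWu??G -> prefix_len=0
Fragment 3: offset=14 data="kG" -> buffer=?????????PpXWukGG -> prefix_len=0
Fragment 4: offset=7 data="GC" -> buffer=???????GCPpXWukGG -> prefix_len=0
Fragment 5: offset=0 data="pM" -> buffer=pM?????GCPpXWukGG -> prefix_len=2
Fragment 6: offset=2 data="ZjJhX" -> buffer=pMZjJhXGCPpXWukGG -> prefix_len=17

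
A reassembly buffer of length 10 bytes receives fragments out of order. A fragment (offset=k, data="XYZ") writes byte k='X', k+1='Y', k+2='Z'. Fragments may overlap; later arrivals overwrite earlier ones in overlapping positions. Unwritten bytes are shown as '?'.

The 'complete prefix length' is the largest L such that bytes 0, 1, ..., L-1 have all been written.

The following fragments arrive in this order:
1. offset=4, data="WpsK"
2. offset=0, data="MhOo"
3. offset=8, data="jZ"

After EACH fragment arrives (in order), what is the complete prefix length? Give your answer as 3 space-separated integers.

Fragment 1: offset=4 data="WpsK" -> buffer=????WpsK?? -> prefix_len=0
Fragment 2: offset=0 data="MhOo" -> buffer=MhOoWpsK?? -> prefix_len=8
Fragment 3: offset=8 data="jZ" -> buffer=MhOoWpsKjZ -> prefix_len=10

Answer: 0 8 10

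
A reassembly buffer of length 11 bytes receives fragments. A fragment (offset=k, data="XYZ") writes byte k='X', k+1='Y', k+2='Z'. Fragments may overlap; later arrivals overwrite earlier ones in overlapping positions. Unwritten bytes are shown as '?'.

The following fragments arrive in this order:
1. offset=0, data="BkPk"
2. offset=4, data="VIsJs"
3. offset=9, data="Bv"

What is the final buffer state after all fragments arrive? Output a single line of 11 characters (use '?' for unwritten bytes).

Fragment 1: offset=0 data="BkPk" -> buffer=BkPk???????
Fragment 2: offset=4 data="VIsJs" -> buffer=BkPkVIsJs??
Fragment 3: offset=9 data="Bv" -> buffer=BkPkVIsJsBv

Answer: BkPkVIsJsBv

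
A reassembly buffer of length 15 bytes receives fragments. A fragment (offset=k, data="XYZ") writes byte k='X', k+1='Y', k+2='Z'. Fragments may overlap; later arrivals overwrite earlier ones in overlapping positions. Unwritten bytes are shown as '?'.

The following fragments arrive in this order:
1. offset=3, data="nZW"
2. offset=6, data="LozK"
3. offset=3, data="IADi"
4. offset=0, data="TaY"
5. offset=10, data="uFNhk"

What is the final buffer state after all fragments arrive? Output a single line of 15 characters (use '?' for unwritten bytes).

Answer: TaYIADiozKuFNhk

Derivation:
Fragment 1: offset=3 data="nZW" -> buffer=???nZW?????????
Fragment 2: offset=6 data="LozK" -> buffer=???nZWLozK?????
Fragment 3: offset=3 data="IADi" -> buffer=???IADiozK?????
Fragment 4: offset=0 data="TaY" -> buffer=TaYIADiozK?????
Fragment 5: offset=10 data="uFNhk" -> buffer=TaYIADiozKuFNhk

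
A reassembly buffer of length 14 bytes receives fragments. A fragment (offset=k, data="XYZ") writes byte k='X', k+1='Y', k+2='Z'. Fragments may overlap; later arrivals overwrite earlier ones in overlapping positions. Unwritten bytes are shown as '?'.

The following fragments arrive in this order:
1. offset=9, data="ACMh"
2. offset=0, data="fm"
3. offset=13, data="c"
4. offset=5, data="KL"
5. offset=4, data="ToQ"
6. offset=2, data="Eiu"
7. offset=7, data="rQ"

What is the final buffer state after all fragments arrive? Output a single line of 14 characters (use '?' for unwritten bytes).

Fragment 1: offset=9 data="ACMh" -> buffer=?????????ACMh?
Fragment 2: offset=0 data="fm" -> buffer=fm???????ACMh?
Fragment 3: offset=13 data="c" -> buffer=fm???????ACMhc
Fragment 4: offset=5 data="KL" -> buffer=fm???KL??ACMhc
Fragment 5: offset=4 data="ToQ" -> buffer=fm??ToQ??ACMhc
Fragment 6: offset=2 data="Eiu" -> buffer=fmEiuoQ??ACMhc
Fragment 7: offset=7 data="rQ" -> buffer=fmEiuoQrQACMhc

Answer: fmEiuoQrQACMhc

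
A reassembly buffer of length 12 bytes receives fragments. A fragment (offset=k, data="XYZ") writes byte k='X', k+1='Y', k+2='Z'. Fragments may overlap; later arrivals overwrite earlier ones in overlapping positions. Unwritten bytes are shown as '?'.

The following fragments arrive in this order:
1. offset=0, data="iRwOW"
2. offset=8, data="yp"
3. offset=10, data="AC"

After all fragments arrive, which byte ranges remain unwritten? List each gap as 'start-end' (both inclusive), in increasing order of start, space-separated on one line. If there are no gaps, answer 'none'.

Fragment 1: offset=0 len=5
Fragment 2: offset=8 len=2
Fragment 3: offset=10 len=2
Gaps: 5-7

Answer: 5-7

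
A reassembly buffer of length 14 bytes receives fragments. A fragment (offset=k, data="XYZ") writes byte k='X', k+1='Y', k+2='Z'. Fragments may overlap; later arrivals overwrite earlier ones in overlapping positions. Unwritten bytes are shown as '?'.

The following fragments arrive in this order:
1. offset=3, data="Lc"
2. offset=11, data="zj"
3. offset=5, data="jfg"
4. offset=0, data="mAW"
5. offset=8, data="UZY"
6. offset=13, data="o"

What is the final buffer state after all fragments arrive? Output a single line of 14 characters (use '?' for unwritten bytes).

Fragment 1: offset=3 data="Lc" -> buffer=???Lc?????????
Fragment 2: offset=11 data="zj" -> buffer=???Lc??????zj?
Fragment 3: offset=5 data="jfg" -> buffer=???Lcjfg???zj?
Fragment 4: offset=0 data="mAW" -> buffer=mAWLcjfg???zj?
Fragment 5: offset=8 data="UZY" -> buffer=mAWLcjfgUZYzj?
Fragment 6: offset=13 data="o" -> buffer=mAWLcjfgUZYzjo

Answer: mAWLcjfgUZYzjo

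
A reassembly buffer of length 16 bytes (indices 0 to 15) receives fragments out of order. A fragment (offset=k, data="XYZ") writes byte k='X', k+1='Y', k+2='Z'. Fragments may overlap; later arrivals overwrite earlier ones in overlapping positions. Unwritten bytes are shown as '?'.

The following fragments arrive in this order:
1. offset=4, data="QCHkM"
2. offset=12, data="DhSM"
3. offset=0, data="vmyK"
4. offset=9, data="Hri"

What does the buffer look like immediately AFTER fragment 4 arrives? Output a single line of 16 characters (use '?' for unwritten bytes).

Fragment 1: offset=4 data="QCHkM" -> buffer=????QCHkM???????
Fragment 2: offset=12 data="DhSM" -> buffer=????QCHkM???DhSM
Fragment 3: offset=0 data="vmyK" -> buffer=vmyKQCHkM???DhSM
Fragment 4: offset=9 data="Hri" -> buffer=vmyKQCHkMHriDhSM

Answer: vmyKQCHkMHriDhSM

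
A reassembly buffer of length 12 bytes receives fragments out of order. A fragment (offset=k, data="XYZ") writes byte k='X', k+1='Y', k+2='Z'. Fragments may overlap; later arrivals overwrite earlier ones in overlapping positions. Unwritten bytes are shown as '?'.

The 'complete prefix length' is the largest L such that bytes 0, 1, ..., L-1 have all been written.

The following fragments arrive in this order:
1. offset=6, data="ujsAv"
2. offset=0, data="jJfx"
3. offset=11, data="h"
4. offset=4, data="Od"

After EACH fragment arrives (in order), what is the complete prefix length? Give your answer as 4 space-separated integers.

Fragment 1: offset=6 data="ujsAv" -> buffer=??????ujsAv? -> prefix_len=0
Fragment 2: offset=0 data="jJfx" -> buffer=jJfx??ujsAv? -> prefix_len=4
Fragment 3: offset=11 data="h" -> buffer=jJfx??ujsAvh -> prefix_len=4
Fragment 4: offset=4 data="Od" -> buffer=jJfxOdujsAvh -> prefix_len=12

Answer: 0 4 4 12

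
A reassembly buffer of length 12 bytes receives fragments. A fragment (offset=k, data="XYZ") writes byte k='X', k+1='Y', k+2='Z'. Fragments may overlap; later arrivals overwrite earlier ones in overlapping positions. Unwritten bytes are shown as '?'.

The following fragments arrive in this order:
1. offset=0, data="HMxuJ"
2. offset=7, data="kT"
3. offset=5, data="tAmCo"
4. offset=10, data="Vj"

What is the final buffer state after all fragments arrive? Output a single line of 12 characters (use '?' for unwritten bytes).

Fragment 1: offset=0 data="HMxuJ" -> buffer=HMxuJ???????
Fragment 2: offset=7 data="kT" -> buffer=HMxuJ??kT???
Fragment 3: offset=5 data="tAmCo" -> buffer=HMxuJtAmCo??
Fragment 4: offset=10 data="Vj" -> buffer=HMxuJtAmCoVj

Answer: HMxuJtAmCoVj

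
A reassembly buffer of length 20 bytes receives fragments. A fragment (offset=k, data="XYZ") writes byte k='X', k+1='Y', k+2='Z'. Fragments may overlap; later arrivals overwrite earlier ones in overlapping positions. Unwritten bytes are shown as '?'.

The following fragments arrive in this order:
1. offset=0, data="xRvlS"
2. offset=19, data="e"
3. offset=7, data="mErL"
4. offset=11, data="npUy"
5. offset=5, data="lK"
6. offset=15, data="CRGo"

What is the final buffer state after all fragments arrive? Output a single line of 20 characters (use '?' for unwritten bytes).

Answer: xRvlSlKmErLnpUyCRGoe

Derivation:
Fragment 1: offset=0 data="xRvlS" -> buffer=xRvlS???????????????
Fragment 2: offset=19 data="e" -> buffer=xRvlS??????????????e
Fragment 3: offset=7 data="mErL" -> buffer=xRvlS??mErL????????e
Fragment 4: offset=11 data="npUy" -> buffer=xRvlS??mErLnpUy????e
Fragment 5: offset=5 data="lK" -> buffer=xRvlSlKmErLnpUy????e
Fragment 6: offset=15 data="CRGo" -> buffer=xRvlSlKmErLnpUyCRGoe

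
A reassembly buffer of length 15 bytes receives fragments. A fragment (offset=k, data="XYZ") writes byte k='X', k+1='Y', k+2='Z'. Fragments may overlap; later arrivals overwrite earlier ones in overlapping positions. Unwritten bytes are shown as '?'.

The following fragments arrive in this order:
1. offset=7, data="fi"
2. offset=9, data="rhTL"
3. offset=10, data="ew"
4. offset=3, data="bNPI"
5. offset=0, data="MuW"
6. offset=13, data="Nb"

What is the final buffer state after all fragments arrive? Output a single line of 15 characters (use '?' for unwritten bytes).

Answer: MuWbNPIfirewLNb

Derivation:
Fragment 1: offset=7 data="fi" -> buffer=???????fi??????
Fragment 2: offset=9 data="rhTL" -> buffer=???????firhTL??
Fragment 3: offset=10 data="ew" -> buffer=???????firewL??
Fragment 4: offset=3 data="bNPI" -> buffer=???bNPIfirewL??
Fragment 5: offset=0 data="MuW" -> buffer=MuWbNPIfirewL??
Fragment 6: offset=13 data="Nb" -> buffer=MuWbNPIfirewLNb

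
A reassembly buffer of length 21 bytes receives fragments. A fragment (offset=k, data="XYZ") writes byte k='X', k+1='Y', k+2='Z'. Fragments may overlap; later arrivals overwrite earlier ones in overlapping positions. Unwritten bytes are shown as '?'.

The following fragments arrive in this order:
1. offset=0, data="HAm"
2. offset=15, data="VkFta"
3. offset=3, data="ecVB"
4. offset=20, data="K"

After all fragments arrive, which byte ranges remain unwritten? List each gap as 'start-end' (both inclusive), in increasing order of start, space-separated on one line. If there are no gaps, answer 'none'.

Fragment 1: offset=0 len=3
Fragment 2: offset=15 len=5
Fragment 3: offset=3 len=4
Fragment 4: offset=20 len=1
Gaps: 7-14

Answer: 7-14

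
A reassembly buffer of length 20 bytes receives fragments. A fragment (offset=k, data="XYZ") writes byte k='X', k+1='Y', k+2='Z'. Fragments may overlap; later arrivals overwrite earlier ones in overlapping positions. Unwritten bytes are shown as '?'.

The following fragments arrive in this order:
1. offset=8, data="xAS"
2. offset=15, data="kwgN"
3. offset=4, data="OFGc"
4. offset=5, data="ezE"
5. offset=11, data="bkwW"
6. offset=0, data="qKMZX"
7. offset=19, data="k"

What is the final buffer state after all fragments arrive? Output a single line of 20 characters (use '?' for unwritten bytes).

Fragment 1: offset=8 data="xAS" -> buffer=????????xAS?????????
Fragment 2: offset=15 data="kwgN" -> buffer=????????xAS????kwgN?
Fragment 3: offset=4 data="OFGc" -> buffer=????OFGcxAS????kwgN?
Fragment 4: offset=5 data="ezE" -> buffer=????OezExAS????kwgN?
Fragment 5: offset=11 data="bkwW" -> buffer=????OezExASbkwWkwgN?
Fragment 6: offset=0 data="qKMZX" -> buffer=qKMZXezExASbkwWkwgN?
Fragment 7: offset=19 data="k" -> buffer=qKMZXezExASbkwWkwgNk

Answer: qKMZXezExASbkwWkwgNk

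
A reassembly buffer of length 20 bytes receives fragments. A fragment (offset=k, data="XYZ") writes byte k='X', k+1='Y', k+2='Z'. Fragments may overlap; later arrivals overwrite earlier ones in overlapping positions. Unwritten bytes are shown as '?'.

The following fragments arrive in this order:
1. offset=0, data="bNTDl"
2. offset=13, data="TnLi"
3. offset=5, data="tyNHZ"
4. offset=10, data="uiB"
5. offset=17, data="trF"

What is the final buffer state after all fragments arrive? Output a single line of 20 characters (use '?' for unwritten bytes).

Fragment 1: offset=0 data="bNTDl" -> buffer=bNTDl???????????????
Fragment 2: offset=13 data="TnLi" -> buffer=bNTDl????????TnLi???
Fragment 3: offset=5 data="tyNHZ" -> buffer=bNTDltyNHZ???TnLi???
Fragment 4: offset=10 data="uiB" -> buffer=bNTDltyNHZuiBTnLi???
Fragment 5: offset=17 data="trF" -> buffer=bNTDltyNHZuiBTnLitrF

Answer: bNTDltyNHZuiBTnLitrF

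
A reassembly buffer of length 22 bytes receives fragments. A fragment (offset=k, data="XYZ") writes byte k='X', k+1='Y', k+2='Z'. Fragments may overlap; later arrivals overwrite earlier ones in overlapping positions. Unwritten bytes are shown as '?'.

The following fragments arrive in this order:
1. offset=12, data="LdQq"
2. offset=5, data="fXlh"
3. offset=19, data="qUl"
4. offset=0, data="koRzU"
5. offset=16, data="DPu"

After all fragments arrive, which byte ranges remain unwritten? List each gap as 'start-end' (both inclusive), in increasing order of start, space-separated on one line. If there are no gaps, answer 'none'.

Fragment 1: offset=12 len=4
Fragment 2: offset=5 len=4
Fragment 3: offset=19 len=3
Fragment 4: offset=0 len=5
Fragment 5: offset=16 len=3
Gaps: 9-11

Answer: 9-11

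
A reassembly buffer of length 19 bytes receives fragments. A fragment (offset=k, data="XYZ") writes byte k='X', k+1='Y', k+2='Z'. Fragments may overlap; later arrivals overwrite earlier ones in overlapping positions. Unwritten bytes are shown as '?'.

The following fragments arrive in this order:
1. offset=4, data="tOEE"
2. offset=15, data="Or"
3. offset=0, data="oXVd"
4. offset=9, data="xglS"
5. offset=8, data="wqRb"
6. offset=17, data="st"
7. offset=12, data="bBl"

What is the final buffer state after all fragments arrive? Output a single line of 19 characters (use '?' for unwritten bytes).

Fragment 1: offset=4 data="tOEE" -> buffer=????tOEE???????????
Fragment 2: offset=15 data="Or" -> buffer=????tOEE???????Or??
Fragment 3: offset=0 data="oXVd" -> buffer=oXVdtOEE???????Or??
Fragment 4: offset=9 data="xglS" -> buffer=oXVdtOEE?xglS??Or??
Fragment 5: offset=8 data="wqRb" -> buffer=oXVdtOEEwqRbS??Or??
Fragment 6: offset=17 data="st" -> buffer=oXVdtOEEwqRbS??Orst
Fragment 7: offset=12 data="bBl" -> buffer=oXVdtOEEwqRbbBlOrst

Answer: oXVdtOEEwqRbbBlOrst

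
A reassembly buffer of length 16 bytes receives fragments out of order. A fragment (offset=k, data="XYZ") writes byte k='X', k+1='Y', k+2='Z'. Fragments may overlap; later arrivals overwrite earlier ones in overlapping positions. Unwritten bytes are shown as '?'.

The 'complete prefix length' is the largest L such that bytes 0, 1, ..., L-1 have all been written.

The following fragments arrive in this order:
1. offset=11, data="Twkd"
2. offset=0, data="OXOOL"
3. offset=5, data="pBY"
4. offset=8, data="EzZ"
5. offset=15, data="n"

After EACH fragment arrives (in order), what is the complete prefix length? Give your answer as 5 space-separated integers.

Fragment 1: offset=11 data="Twkd" -> buffer=???????????Twkd? -> prefix_len=0
Fragment 2: offset=0 data="OXOOL" -> buffer=OXOOL??????Twkd? -> prefix_len=5
Fragment 3: offset=5 data="pBY" -> buffer=OXOOLpBY???Twkd? -> prefix_len=8
Fragment 4: offset=8 data="EzZ" -> buffer=OXOOLpBYEzZTwkd? -> prefix_len=15
Fragment 5: offset=15 data="n" -> buffer=OXOOLpBYEzZTwkdn -> prefix_len=16

Answer: 0 5 8 15 16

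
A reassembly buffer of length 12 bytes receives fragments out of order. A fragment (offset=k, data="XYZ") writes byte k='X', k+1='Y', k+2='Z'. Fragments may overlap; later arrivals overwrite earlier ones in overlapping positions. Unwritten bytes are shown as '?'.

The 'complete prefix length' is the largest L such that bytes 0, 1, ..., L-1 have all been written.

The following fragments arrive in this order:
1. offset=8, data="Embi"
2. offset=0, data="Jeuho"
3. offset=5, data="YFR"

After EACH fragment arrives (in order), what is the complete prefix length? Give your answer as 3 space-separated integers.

Answer: 0 5 12

Derivation:
Fragment 1: offset=8 data="Embi" -> buffer=????????Embi -> prefix_len=0
Fragment 2: offset=0 data="Jeuho" -> buffer=Jeuho???Embi -> prefix_len=5
Fragment 3: offset=5 data="YFR" -> buffer=JeuhoYFREmbi -> prefix_len=12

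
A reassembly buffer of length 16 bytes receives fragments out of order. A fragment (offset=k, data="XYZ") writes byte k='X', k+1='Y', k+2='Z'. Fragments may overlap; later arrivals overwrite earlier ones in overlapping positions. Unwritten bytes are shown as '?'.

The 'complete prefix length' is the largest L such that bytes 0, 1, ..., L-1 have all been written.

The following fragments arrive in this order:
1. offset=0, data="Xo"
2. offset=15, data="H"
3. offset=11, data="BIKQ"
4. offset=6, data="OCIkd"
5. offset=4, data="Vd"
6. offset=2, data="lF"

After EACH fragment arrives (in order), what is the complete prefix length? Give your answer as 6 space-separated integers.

Answer: 2 2 2 2 2 16

Derivation:
Fragment 1: offset=0 data="Xo" -> buffer=Xo?????????????? -> prefix_len=2
Fragment 2: offset=15 data="H" -> buffer=Xo?????????????H -> prefix_len=2
Fragment 3: offset=11 data="BIKQ" -> buffer=Xo?????????BIKQH -> prefix_len=2
Fragment 4: offset=6 data="OCIkd" -> buffer=Xo????OCIkdBIKQH -> prefix_len=2
Fragment 5: offset=4 data="Vd" -> buffer=Xo??VdOCIkdBIKQH -> prefix_len=2
Fragment 6: offset=2 data="lF" -> buffer=XolFVdOCIkdBIKQH -> prefix_len=16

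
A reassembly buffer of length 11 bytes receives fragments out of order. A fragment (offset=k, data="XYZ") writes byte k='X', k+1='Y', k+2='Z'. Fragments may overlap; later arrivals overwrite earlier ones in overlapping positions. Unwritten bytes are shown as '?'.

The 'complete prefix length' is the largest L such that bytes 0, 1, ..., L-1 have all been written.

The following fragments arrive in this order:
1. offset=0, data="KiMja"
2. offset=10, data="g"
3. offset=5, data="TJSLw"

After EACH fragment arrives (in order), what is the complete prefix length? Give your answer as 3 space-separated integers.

Answer: 5 5 11

Derivation:
Fragment 1: offset=0 data="KiMja" -> buffer=KiMja?????? -> prefix_len=5
Fragment 2: offset=10 data="g" -> buffer=KiMja?????g -> prefix_len=5
Fragment 3: offset=5 data="TJSLw" -> buffer=KiMjaTJSLwg -> prefix_len=11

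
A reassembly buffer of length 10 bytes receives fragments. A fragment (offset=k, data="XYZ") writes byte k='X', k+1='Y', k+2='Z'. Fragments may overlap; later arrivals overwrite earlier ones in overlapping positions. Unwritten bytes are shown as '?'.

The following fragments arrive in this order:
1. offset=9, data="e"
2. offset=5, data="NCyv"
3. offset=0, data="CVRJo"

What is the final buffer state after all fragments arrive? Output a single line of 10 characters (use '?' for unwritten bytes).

Fragment 1: offset=9 data="e" -> buffer=?????????e
Fragment 2: offset=5 data="NCyv" -> buffer=?????NCyve
Fragment 3: offset=0 data="CVRJo" -> buffer=CVRJoNCyve

Answer: CVRJoNCyve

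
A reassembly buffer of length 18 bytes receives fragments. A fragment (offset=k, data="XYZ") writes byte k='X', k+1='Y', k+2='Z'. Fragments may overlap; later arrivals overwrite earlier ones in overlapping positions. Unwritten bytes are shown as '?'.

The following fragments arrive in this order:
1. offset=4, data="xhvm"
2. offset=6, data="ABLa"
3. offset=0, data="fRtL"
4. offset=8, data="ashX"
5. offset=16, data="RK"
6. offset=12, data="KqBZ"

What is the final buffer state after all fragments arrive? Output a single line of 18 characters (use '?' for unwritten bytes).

Answer: fRtLxhABashXKqBZRK

Derivation:
Fragment 1: offset=4 data="xhvm" -> buffer=????xhvm??????????
Fragment 2: offset=6 data="ABLa" -> buffer=????xhABLa????????
Fragment 3: offset=0 data="fRtL" -> buffer=fRtLxhABLa????????
Fragment 4: offset=8 data="ashX" -> buffer=fRtLxhABashX??????
Fragment 5: offset=16 data="RK" -> buffer=fRtLxhABashX????RK
Fragment 6: offset=12 data="KqBZ" -> buffer=fRtLxhABashXKqBZRK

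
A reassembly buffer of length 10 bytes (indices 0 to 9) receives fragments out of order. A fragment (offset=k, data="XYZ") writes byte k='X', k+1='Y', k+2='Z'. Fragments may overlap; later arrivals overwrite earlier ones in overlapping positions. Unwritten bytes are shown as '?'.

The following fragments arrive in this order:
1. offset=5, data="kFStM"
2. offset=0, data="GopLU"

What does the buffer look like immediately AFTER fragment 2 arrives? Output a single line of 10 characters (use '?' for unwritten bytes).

Fragment 1: offset=5 data="kFStM" -> buffer=?????kFStM
Fragment 2: offset=0 data="GopLU" -> buffer=GopLUkFStM

Answer: GopLUkFStM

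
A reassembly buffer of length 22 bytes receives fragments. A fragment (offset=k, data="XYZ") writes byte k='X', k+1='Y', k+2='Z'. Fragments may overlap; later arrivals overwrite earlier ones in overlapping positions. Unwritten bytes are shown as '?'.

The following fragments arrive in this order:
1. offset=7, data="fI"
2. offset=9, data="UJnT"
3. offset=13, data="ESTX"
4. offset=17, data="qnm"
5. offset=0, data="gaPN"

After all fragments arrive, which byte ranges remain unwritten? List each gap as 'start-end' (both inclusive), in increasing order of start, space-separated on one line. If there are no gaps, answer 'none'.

Fragment 1: offset=7 len=2
Fragment 2: offset=9 len=4
Fragment 3: offset=13 len=4
Fragment 4: offset=17 len=3
Fragment 5: offset=0 len=4
Gaps: 4-6 20-21

Answer: 4-6 20-21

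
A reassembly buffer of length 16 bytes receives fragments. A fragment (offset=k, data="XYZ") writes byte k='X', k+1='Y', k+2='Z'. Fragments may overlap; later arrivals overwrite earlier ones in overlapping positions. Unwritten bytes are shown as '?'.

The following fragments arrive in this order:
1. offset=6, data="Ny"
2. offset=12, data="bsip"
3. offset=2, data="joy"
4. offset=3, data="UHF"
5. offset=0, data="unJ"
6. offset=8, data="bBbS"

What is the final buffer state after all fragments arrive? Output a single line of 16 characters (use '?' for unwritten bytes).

Fragment 1: offset=6 data="Ny" -> buffer=??????Ny????????
Fragment 2: offset=12 data="bsip" -> buffer=??????Ny????bsip
Fragment 3: offset=2 data="joy" -> buffer=??joy?Ny????bsip
Fragment 4: offset=3 data="UHF" -> buffer=??jUHFNy????bsip
Fragment 5: offset=0 data="unJ" -> buffer=unJUHFNy????bsip
Fragment 6: offset=8 data="bBbS" -> buffer=unJUHFNybBbSbsip

Answer: unJUHFNybBbSbsip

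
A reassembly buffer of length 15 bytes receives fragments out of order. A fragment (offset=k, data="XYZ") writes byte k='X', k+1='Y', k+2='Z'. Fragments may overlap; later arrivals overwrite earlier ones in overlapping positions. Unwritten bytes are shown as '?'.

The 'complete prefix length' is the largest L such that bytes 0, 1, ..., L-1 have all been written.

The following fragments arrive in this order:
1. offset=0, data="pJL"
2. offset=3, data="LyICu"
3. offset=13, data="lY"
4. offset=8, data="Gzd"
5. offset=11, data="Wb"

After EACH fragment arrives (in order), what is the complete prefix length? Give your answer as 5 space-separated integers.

Fragment 1: offset=0 data="pJL" -> buffer=pJL???????????? -> prefix_len=3
Fragment 2: offset=3 data="LyICu" -> buffer=pJLLyICu??????? -> prefix_len=8
Fragment 3: offset=13 data="lY" -> buffer=pJLLyICu?????lY -> prefix_len=8
Fragment 4: offset=8 data="Gzd" -> buffer=pJLLyICuGzd??lY -> prefix_len=11
Fragment 5: offset=11 data="Wb" -> buffer=pJLLyICuGzdWblY -> prefix_len=15

Answer: 3 8 8 11 15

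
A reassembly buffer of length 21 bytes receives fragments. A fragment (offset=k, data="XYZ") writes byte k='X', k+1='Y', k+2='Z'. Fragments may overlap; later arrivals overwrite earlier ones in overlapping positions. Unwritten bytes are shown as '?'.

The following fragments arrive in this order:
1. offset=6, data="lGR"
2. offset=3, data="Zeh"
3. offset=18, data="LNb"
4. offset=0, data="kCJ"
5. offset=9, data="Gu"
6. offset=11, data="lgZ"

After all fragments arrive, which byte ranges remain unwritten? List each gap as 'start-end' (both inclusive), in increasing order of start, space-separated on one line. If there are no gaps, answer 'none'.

Fragment 1: offset=6 len=3
Fragment 2: offset=3 len=3
Fragment 3: offset=18 len=3
Fragment 4: offset=0 len=3
Fragment 5: offset=9 len=2
Fragment 6: offset=11 len=3
Gaps: 14-17

Answer: 14-17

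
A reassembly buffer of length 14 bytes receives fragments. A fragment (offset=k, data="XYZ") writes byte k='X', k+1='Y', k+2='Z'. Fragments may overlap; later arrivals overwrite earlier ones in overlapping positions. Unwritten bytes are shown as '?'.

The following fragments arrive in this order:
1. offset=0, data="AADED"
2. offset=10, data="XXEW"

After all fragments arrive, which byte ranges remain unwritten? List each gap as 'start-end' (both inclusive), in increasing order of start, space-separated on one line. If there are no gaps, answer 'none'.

Answer: 5-9

Derivation:
Fragment 1: offset=0 len=5
Fragment 2: offset=10 len=4
Gaps: 5-9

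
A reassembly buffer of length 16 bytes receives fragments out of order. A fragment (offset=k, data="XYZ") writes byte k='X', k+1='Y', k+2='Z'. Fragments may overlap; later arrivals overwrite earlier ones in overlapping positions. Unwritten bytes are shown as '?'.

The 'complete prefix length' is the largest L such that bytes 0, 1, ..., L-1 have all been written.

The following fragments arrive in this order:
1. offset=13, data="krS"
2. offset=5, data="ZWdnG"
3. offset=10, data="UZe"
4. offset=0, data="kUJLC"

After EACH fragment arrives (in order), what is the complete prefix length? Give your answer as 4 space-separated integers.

Fragment 1: offset=13 data="krS" -> buffer=?????????????krS -> prefix_len=0
Fragment 2: offset=5 data="ZWdnG" -> buffer=?????ZWdnG???krS -> prefix_len=0
Fragment 3: offset=10 data="UZe" -> buffer=?????ZWdnGUZekrS -> prefix_len=0
Fragment 4: offset=0 data="kUJLC" -> buffer=kUJLCZWdnGUZekrS -> prefix_len=16

Answer: 0 0 0 16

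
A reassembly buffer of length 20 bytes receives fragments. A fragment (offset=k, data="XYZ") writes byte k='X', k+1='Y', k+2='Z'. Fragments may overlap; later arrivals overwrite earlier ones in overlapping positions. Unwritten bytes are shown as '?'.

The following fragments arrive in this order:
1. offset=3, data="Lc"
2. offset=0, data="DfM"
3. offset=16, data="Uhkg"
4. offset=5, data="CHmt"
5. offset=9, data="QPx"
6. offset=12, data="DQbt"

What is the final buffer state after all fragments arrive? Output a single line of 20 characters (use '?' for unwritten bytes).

Answer: DfMLcCHmtQPxDQbtUhkg

Derivation:
Fragment 1: offset=3 data="Lc" -> buffer=???Lc???????????????
Fragment 2: offset=0 data="DfM" -> buffer=DfMLc???????????????
Fragment 3: offset=16 data="Uhkg" -> buffer=DfMLc???????????Uhkg
Fragment 4: offset=5 data="CHmt" -> buffer=DfMLcCHmt???????Uhkg
Fragment 5: offset=9 data="QPx" -> buffer=DfMLcCHmtQPx????Uhkg
Fragment 6: offset=12 data="DQbt" -> buffer=DfMLcCHmtQPxDQbtUhkg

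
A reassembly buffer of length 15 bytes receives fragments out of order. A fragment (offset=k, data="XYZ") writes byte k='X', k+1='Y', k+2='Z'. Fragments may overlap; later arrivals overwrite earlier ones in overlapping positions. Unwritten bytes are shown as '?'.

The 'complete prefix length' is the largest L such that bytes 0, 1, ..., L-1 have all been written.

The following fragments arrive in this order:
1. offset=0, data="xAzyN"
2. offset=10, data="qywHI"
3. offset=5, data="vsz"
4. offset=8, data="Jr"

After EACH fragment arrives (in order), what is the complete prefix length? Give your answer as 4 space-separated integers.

Fragment 1: offset=0 data="xAzyN" -> buffer=xAzyN?????????? -> prefix_len=5
Fragment 2: offset=10 data="qywHI" -> buffer=xAzyN?????qywHI -> prefix_len=5
Fragment 3: offset=5 data="vsz" -> buffer=xAzyNvsz??qywHI -> prefix_len=8
Fragment 4: offset=8 data="Jr" -> buffer=xAzyNvszJrqywHI -> prefix_len=15

Answer: 5 5 8 15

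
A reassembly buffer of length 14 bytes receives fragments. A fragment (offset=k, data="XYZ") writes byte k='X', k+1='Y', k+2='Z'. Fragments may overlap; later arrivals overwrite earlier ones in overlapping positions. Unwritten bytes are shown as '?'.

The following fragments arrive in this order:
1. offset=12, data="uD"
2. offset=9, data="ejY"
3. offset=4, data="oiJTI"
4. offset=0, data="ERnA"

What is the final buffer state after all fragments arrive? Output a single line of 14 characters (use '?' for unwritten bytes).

Fragment 1: offset=12 data="uD" -> buffer=????????????uD
Fragment 2: offset=9 data="ejY" -> buffer=?????????ejYuD
Fragment 3: offset=4 data="oiJTI" -> buffer=????oiJTIejYuD
Fragment 4: offset=0 data="ERnA" -> buffer=ERnAoiJTIejYuD

Answer: ERnAoiJTIejYuD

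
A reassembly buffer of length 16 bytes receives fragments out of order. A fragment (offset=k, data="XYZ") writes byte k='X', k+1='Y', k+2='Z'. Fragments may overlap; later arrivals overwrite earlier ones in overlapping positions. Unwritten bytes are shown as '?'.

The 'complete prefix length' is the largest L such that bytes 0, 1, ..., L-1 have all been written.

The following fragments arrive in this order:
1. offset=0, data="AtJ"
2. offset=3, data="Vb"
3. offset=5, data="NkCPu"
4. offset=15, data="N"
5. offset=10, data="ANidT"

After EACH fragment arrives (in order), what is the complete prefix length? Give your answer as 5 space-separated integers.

Fragment 1: offset=0 data="AtJ" -> buffer=AtJ????????????? -> prefix_len=3
Fragment 2: offset=3 data="Vb" -> buffer=AtJVb??????????? -> prefix_len=5
Fragment 3: offset=5 data="NkCPu" -> buffer=AtJVbNkCPu?????? -> prefix_len=10
Fragment 4: offset=15 data="N" -> buffer=AtJVbNkCPu?????N -> prefix_len=10
Fragment 5: offset=10 data="ANidT" -> buffer=AtJVbNkCPuANidTN -> prefix_len=16

Answer: 3 5 10 10 16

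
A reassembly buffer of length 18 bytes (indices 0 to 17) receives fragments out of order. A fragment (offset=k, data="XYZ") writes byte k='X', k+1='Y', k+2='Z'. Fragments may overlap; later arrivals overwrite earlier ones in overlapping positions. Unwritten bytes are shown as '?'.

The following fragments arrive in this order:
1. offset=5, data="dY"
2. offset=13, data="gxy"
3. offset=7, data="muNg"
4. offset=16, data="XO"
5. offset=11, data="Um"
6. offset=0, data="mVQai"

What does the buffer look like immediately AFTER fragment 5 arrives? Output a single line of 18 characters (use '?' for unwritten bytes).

Fragment 1: offset=5 data="dY" -> buffer=?????dY???????????
Fragment 2: offset=13 data="gxy" -> buffer=?????dY??????gxy??
Fragment 3: offset=7 data="muNg" -> buffer=?????dYmuNg??gxy??
Fragment 4: offset=16 data="XO" -> buffer=?????dYmuNg??gxyXO
Fragment 5: offset=11 data="Um" -> buffer=?????dYmuNgUmgxyXO

Answer: ?????dYmuNgUmgxyXO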